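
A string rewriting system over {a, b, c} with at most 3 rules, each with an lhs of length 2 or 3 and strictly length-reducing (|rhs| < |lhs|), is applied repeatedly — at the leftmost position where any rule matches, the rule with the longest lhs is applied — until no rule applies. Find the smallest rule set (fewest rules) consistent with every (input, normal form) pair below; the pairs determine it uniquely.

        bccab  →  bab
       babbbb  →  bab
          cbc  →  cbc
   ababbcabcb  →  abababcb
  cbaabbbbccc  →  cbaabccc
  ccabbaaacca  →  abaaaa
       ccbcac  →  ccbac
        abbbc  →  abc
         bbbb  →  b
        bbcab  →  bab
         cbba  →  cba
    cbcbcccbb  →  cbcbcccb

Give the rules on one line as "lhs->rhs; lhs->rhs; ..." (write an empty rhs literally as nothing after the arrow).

  | bccab => bcab => bab
  | babbbb => babbb => babb => bab
  | cbc
  | ababbcabcb => ababcabcb => abababcb

bb->b; ca->a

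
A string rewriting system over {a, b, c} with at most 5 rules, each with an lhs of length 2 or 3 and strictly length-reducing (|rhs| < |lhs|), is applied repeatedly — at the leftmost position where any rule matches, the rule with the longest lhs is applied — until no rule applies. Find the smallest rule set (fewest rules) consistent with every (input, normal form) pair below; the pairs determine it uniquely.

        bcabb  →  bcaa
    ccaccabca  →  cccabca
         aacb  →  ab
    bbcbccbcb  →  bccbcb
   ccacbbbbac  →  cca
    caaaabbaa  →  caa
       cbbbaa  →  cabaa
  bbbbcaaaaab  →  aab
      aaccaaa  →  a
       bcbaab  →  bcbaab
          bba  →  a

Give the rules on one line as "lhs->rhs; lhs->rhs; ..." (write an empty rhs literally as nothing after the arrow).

aaa->a; ac->; bb->a; bba->a

  | bcabb => bcaa
  | ccaccabca => cccabca
  | aacb => ab
  | bbcbccbcb => acbccbcb => bccbcb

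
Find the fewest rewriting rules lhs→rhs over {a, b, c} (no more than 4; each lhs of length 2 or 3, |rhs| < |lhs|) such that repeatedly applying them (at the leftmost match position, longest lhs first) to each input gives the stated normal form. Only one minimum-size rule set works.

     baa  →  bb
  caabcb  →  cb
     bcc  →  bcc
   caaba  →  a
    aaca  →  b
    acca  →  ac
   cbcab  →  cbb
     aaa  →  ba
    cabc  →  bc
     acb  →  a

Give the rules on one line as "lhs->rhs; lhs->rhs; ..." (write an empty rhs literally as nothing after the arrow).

aa->b; ab->; acb->a; ca->

  | baa => bb
  | caabcb => abcb => cb
  | bcc
  | caaba => aba => a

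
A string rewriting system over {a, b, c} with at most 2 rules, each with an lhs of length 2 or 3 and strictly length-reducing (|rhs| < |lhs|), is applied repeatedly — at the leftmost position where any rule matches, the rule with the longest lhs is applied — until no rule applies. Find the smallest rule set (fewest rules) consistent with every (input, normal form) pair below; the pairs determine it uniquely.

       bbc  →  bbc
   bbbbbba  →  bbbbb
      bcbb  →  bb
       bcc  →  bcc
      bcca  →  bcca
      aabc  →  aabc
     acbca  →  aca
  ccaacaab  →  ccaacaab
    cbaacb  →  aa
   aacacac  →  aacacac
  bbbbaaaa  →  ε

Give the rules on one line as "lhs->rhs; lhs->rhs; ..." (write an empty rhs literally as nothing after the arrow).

ba->; cb->

  | bbc
  | bbbbbba => bbbbb
  | bcbb => bb
  | bcc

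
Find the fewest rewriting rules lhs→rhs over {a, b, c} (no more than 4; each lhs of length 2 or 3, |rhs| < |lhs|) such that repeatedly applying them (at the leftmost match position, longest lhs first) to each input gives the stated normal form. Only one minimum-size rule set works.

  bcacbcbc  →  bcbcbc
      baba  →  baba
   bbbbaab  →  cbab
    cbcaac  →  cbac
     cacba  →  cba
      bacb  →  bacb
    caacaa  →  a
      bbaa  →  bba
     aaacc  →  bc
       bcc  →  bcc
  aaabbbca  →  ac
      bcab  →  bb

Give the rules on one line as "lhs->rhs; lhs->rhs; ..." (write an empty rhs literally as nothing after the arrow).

aa->a; aac->b; bbb->c; ca->

  | bcacbcbc => bcbcbc
  | baba
  | bbbbaab => cbaab => cbab
  | cbcaac => cbac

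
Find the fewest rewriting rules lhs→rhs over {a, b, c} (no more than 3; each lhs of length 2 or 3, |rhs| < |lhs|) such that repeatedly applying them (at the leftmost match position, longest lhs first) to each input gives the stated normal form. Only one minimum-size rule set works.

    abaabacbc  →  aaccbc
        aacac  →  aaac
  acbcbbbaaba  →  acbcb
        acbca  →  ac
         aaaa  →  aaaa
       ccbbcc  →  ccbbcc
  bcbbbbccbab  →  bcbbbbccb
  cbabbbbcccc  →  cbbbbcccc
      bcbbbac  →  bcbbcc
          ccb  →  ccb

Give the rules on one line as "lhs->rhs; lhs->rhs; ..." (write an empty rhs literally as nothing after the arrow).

ba->; bac->cc; ca->a

  | abaabacbc => aabacbc => aaccbc
  | aacac => aaac
  | acbcbbbaaba => acbcbbaba => acbcbba => acbcb
  | acbca => acba => ac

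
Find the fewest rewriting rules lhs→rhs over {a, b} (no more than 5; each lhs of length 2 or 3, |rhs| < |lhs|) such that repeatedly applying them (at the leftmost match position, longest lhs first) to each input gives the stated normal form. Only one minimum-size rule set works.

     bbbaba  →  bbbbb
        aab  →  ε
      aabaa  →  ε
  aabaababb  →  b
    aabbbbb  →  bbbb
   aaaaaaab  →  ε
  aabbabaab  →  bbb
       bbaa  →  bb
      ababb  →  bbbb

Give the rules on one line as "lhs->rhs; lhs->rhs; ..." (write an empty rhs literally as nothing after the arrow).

aa->; aab->; ab->; aba->bb

  | bbbaba => bbbbb
  | aab => ε
  | aabaa => aa => ε
  | aabaababb => aababb => abb => b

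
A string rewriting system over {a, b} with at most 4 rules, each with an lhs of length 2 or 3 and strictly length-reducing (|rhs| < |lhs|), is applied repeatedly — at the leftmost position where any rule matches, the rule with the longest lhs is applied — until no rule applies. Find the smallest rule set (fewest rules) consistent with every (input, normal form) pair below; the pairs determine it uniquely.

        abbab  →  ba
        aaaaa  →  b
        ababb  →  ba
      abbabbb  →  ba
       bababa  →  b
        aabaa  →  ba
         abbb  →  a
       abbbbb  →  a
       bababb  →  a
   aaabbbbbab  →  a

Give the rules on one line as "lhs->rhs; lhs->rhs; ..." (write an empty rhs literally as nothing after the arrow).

aa->b; ab->a; aba->ba; bb->a

  | abbab => abab => bab => ba
  | aaaaa => baaa => bba => aa => b
  | ababb => babb => bab => ba
  | abbabbb => ababbb => babbb => babb => bab => ba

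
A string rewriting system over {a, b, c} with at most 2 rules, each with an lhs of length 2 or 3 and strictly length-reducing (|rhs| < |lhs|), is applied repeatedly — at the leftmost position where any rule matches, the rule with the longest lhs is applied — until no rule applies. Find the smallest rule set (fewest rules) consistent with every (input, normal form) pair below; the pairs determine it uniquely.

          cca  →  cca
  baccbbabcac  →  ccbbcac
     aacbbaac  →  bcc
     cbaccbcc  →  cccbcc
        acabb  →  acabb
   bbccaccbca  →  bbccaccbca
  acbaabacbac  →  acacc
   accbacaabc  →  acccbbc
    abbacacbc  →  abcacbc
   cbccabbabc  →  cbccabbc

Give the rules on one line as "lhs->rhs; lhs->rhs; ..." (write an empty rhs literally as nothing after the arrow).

  | cca
  | baccbbabcac => ccbbabcac => ccbbcac
  | aacbbaac => bcbbaac => bcbac => bcc
  | cbaccbcc => cccbcc

aa->b; ba->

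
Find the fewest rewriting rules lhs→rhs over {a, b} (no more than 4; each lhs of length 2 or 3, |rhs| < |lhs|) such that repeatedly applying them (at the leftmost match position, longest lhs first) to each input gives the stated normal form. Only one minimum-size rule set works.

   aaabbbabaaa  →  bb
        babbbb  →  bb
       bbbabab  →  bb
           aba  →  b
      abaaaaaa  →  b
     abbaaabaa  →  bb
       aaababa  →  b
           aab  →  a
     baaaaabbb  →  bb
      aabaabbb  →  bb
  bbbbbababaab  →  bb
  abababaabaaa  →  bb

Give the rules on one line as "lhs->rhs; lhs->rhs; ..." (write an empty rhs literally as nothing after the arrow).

  | aaabbbabaaa => aabbabaaa => ababaaa => bbaaa => bbaa => bba => bb
  | babbbb => bbbbb => bbbb => bbb => bb
  | bbbabab => bbabab => bbbab => bbab => bbb => bb
  | aba => b

ab->; aba->b; ba->b; bbb->bb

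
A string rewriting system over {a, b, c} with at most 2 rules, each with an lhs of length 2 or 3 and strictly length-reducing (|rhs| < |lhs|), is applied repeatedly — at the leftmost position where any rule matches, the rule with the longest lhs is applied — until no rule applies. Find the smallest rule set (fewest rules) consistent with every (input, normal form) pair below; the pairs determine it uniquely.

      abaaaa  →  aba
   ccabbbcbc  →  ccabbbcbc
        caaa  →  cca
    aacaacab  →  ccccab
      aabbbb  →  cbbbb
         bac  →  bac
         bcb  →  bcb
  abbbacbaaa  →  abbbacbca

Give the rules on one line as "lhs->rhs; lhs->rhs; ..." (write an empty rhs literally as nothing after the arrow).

  | abaaaa => abcaa => abcc => aba
  | ccabbbcbc
  | caaa => cca
  | aacaacab => ccaacab => ccccab

aa->c; bcc->ba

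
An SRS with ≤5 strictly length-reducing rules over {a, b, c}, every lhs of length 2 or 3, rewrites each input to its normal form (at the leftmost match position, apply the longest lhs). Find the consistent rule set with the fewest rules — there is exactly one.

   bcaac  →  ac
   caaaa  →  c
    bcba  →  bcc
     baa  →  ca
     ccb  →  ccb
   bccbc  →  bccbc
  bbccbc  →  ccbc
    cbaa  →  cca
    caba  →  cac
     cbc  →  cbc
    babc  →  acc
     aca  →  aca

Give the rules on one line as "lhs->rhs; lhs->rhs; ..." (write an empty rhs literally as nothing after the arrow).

  | bcaac => bbac => ac
  | caaaa => baaa => caa => ba => c
  | bcba => bcc
  | baa => ca

ba->c; bab->ac; bb->; caa->ba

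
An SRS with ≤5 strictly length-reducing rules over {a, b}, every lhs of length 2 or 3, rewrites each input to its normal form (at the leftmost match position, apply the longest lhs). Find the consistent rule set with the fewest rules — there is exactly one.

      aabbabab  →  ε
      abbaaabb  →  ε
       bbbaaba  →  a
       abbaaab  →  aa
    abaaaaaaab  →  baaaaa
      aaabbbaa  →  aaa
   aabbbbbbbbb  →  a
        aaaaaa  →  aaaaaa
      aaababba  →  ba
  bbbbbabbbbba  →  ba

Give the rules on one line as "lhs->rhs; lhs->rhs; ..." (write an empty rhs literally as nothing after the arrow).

aab->; ab->b; bb->a; bbb->

  | aabbabab => babab => bbab => aab => ε
  | abbaaabb => bbaaabb => aaaabb => aab => ε
  | bbbaaba => aaba => a
  | abbaaab => bbaaab => aaaab => aa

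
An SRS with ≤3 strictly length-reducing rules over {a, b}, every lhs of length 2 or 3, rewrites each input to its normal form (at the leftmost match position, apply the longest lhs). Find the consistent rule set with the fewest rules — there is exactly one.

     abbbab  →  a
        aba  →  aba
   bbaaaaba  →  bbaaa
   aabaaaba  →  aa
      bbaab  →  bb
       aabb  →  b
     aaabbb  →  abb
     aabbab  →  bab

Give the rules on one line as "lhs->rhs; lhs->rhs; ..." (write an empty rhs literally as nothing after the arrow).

aab->; bbb->a

  | abbbab => aaab => a
  | aba
  | bbaaaaba => bbaaa
  | aabaaaba => aaaba => aa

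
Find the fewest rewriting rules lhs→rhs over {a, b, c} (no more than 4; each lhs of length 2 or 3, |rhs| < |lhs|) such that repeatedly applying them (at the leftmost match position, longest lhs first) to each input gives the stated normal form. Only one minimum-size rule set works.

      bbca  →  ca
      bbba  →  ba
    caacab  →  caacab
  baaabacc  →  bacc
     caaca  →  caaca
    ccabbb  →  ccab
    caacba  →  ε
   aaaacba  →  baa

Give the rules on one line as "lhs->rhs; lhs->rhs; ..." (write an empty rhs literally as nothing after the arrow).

  | bbca => ca
  | bbba => ba
  | caacab
  | baaabacc => bbbacc => bacc

aaa->b; bb->; cb->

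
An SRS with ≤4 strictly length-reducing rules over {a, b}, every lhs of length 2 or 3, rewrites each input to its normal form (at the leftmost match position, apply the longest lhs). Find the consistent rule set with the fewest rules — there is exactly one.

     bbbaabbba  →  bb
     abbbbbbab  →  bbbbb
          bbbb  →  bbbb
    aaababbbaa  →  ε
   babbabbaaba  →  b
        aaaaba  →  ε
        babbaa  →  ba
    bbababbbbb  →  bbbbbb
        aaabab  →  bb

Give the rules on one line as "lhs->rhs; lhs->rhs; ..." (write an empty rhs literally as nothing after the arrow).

aaa->; ab->b; aba->; bba->

  | bbbaabbba => babbba => bbbba => bb
  | abbbbbbab => bbbbbbab => bbbbb
  | bbbb
  | aaababbbaa => babbbaa => bbbbaa => bba => ε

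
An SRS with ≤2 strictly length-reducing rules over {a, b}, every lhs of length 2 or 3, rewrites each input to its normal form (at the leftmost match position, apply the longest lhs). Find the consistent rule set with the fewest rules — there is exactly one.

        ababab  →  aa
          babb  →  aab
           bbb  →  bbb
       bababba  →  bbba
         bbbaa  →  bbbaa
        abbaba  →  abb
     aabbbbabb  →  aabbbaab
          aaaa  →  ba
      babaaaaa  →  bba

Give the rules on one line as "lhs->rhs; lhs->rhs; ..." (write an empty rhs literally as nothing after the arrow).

aaa->b; bab->aa

  | ababab => aaaab => bab => aa
  | babb => aab
  | bbb
  | bababba => aaabba => bbba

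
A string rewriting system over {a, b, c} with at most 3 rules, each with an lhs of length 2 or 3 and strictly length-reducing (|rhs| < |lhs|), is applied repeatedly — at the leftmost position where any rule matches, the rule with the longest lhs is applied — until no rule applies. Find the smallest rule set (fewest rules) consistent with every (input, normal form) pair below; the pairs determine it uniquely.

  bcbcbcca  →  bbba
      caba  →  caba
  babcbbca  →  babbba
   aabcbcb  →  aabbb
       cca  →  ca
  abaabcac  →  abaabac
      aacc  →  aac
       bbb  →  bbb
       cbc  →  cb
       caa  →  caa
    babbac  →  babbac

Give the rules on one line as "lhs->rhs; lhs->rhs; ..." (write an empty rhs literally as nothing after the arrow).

  | bcbcbcca => bbcbcca => bbbcca => bbbca => bbba
  | caba
  | babcbbca => babbbca => babbba
  | aabcbcb => aabbcb => aabbb

bc->b; cc->c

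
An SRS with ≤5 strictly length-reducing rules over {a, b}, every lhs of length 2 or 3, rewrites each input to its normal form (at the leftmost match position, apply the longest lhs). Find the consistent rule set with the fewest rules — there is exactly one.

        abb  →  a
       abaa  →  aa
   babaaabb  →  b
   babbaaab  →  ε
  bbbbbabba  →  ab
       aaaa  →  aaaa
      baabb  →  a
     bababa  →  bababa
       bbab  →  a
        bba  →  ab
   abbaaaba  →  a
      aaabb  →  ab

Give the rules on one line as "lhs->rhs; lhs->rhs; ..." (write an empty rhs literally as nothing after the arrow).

aab->; baa->a; bb->; bba->ab

  | abb => a
  | abaa => aa
  | babaaabb => baaabb => aabb => b
  | babbaaab => baabaab => abaab => aab => ε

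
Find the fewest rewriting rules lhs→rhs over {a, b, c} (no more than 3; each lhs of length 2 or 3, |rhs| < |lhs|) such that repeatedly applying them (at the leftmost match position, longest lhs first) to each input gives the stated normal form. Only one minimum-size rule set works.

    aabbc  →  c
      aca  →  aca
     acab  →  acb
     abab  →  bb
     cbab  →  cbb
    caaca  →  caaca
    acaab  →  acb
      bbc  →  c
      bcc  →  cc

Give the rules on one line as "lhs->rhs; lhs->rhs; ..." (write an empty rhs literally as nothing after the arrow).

  | aabbc => abbc => bbc => bc => c
  | aca
  | acab => acb
  | abab => bab => bb

ab->b; bc->c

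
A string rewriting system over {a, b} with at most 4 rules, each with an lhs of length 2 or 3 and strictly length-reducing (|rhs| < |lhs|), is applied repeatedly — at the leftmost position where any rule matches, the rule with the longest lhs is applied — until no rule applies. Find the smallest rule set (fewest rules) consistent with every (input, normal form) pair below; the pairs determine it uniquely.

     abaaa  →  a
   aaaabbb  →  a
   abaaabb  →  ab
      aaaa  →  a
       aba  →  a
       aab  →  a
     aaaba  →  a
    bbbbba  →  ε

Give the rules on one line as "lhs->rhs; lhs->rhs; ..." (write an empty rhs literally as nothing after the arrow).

  | abaaa => aaa => aa => a
  | aaaabbb => aaabbb => aabbb => abb => a
  | abaaabb => aaabb => aabb => ab
  | aaaa => aaa => aa => a

aa->a; aab->a; ba->; bb->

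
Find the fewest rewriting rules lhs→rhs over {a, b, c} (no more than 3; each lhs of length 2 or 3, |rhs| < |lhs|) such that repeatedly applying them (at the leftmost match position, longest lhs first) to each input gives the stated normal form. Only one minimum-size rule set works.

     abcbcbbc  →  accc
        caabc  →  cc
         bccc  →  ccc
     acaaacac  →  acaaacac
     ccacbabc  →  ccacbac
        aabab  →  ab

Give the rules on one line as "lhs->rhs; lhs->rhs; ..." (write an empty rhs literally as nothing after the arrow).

aab->; bc->c

  | abcbcbbc => acbcbbc => accbbc => accbc => accc
  | caabc => cc
  | bccc => ccc
  | acaaacac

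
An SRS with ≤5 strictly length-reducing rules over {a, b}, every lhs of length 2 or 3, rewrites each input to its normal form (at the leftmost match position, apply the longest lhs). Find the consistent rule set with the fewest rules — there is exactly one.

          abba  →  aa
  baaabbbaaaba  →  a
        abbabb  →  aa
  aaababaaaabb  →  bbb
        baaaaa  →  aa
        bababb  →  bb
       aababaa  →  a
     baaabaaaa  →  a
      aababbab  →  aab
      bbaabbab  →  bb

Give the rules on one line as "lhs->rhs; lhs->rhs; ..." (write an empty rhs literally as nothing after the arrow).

  | abba => aa
  | baaabbbaaaba => aaabbbaaaba => bbbbaaaba => bbbaaaba => bbaaaba => baaaba => aaaba => bba => ba => a
  | abbabb => aabb => aa
  | aaababaaaabb => bbabaaaabb => babaaaabb => abaaaabb => aaabb => bbb

aaa->b; aba->; abb->a; ba->a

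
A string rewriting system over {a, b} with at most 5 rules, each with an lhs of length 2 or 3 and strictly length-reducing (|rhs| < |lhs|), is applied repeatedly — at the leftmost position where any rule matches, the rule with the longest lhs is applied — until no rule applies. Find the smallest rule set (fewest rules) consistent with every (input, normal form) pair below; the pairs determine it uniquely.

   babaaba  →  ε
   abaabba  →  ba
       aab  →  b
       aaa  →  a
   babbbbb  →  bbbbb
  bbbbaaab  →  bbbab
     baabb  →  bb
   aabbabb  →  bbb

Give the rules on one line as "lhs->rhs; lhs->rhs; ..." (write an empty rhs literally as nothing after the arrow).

  | babaaba => baaaba => aba => aa => ε
  | abaabba => aaabba => abba => ba
  | aab => b
  | aaa => a

aa->; aba->aa; abb->b; baa->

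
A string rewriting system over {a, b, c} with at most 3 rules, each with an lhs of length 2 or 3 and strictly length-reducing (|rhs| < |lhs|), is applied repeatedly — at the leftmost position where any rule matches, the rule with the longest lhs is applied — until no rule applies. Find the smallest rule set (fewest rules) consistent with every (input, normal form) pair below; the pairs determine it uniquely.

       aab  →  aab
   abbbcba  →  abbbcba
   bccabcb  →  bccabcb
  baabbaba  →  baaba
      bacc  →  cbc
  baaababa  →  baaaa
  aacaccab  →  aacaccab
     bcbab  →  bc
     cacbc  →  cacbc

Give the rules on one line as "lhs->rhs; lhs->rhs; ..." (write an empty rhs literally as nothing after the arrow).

  | aab
  | abbbcba
  | bccabcb
  | baabbaba => baaba

bab->; bac->cb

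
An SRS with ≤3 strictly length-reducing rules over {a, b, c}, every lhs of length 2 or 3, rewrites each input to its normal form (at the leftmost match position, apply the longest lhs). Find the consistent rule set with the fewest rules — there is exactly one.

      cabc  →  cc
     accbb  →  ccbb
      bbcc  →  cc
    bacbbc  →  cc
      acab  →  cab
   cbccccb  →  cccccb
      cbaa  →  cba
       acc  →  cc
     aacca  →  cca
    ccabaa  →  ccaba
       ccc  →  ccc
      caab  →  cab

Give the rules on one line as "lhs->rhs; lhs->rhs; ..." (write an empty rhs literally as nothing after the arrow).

aa->a; ac->c; bc->c

  | cabc => cac => cc
  | accbb => ccbb
  | bbcc => bcc => cc
  | bacbbc => bcbbc => cbbc => cbc => cc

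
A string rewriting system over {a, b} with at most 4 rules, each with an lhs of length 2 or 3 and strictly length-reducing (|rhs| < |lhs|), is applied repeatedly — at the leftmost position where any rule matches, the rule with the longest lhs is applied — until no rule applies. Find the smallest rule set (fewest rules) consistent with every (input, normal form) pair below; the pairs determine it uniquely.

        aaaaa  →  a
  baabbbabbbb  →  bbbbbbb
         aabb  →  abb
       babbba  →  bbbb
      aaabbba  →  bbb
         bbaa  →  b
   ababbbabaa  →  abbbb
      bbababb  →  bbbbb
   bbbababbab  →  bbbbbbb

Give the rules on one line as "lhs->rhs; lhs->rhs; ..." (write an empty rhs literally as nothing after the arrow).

  | aaaaa => aa => a
  | baabbbabbbb => bbbabbbb => bbbbbbb
  | aabb => abb
  | babbba => bbbba => bbbb

aa->a; aaa->; ba->b; baa->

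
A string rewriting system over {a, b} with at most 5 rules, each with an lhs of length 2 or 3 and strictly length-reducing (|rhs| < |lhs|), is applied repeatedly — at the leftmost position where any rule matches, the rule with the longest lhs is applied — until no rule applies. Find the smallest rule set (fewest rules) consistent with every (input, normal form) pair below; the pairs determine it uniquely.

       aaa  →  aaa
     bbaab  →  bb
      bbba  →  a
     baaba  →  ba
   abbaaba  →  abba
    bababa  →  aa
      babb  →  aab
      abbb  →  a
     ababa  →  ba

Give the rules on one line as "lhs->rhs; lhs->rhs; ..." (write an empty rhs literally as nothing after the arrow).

aba->; baa->; bab->aa; bbb->

  | aaa
  | bbaab => bb
  | bbba => a
  | baaba => ba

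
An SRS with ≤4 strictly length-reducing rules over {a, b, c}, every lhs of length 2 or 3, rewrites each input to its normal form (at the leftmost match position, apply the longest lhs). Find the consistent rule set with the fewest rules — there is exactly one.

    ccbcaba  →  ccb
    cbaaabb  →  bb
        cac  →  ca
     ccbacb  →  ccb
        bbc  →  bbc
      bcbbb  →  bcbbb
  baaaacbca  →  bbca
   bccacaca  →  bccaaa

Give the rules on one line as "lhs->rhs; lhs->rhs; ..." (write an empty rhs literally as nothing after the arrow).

  | ccbcaba => ccbcba => ccb
  | cbaaabb => aabb => abb => bb
  | cac => ca
  | ccbacb => ccb

ab->b; ac->a; cba->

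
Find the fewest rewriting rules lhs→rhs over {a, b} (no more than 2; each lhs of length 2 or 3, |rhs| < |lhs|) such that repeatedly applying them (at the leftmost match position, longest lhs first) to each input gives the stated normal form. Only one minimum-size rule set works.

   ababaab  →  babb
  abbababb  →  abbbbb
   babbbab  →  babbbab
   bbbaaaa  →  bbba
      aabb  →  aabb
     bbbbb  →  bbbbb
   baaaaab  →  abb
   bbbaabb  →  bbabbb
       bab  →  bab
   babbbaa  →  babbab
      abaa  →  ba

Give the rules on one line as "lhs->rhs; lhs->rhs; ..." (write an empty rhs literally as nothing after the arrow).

  | ababaab => bbaab => babb
  | abbababb => abbbbb
  | babbbab
  | bbbaaaa => bbabaa => bbba

aba->b; baa->ab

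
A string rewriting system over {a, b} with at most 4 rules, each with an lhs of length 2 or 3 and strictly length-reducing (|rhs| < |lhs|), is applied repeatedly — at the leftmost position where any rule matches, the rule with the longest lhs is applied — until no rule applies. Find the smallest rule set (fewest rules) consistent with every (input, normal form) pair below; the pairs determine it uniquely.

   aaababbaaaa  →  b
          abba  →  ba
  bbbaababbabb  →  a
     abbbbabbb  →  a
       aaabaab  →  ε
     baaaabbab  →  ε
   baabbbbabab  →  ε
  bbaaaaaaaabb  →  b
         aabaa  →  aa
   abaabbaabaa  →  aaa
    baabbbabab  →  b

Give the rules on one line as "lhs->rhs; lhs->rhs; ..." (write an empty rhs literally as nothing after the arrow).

  | aaababbaaaa => aababbaaaa => ababbaaaa => abbaaaa => baaaa => baa => b
  | abba => ba
  | bbbaababbabb => abaababbabb => aababbabb => ababbabb => abbabb => babb => bb => a
  | abbbbabbb => bbbabbb => ababbb => abbb => bb => a

aab->ab; ab->; baa->b; bb->a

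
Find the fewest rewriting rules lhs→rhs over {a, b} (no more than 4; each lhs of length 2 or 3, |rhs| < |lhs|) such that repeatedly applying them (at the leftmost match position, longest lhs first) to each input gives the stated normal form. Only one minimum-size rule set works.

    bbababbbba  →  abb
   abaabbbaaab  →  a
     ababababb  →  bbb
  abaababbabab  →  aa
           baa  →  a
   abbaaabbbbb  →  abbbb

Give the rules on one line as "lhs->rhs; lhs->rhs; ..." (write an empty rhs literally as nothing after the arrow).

aaa->b; aab->a; ba->; bab->aa

  | bbababbbba => baaabbbba => aabbbba => abbba => abb
  | abaabbbaaab => aabbbaaab => abbaaab => abaab => aab => a
  | ababababb => aaaababb => bababb => aaabb => bbb
  | abaababbabab => aababbabab => aabbabab => ababab => aaaab => bab => aa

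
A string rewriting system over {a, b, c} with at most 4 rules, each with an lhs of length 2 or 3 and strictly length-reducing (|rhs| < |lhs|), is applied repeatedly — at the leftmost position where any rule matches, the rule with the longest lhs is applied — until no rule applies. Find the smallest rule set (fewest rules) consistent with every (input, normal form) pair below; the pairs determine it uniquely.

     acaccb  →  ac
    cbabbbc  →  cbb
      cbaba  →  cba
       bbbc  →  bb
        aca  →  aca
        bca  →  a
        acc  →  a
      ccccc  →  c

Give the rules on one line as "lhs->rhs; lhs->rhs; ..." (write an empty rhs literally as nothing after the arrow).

  | acaccb => acab => ac
  | cbabbbc => cbbbc => cbb
  | cbaba => cba
  | bbbc => bb

ab->; bc->; cc->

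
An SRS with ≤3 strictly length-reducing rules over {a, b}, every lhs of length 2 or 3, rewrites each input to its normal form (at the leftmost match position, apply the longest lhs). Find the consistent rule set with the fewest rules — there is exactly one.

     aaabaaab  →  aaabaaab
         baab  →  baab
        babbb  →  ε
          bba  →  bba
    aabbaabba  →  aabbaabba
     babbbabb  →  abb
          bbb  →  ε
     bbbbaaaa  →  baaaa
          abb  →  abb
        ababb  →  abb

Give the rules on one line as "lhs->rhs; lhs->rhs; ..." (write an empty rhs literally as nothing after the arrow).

bab->b; bbb->

  | aaabaaab
  | baab
  | babbb => bbb => ε
  | bba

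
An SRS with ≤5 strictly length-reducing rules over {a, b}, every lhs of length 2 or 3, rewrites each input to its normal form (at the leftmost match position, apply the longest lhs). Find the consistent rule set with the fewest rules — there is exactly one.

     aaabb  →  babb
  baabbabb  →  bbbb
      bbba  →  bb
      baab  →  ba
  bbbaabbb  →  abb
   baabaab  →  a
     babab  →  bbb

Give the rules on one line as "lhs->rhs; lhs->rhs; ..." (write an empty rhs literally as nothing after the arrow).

aa->b; aab->a; aba->b; bba->aa

  | aaabb => babb
  | baabbabb => bababb => bbbb
  | bbba => baa => bb
  | baab => ba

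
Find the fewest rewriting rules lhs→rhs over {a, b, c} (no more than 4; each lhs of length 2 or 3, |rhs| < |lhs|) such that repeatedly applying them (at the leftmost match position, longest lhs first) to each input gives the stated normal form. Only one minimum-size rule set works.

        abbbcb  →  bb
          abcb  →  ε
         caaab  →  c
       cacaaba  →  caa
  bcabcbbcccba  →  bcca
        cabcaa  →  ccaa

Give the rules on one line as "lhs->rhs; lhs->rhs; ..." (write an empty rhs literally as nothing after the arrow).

  | abbbcb => bbcb => bb
  | abcb => cb => ε
  | caaab => cab => c
  | cacaaba => cacba => caa

aab->b; ab->; cb->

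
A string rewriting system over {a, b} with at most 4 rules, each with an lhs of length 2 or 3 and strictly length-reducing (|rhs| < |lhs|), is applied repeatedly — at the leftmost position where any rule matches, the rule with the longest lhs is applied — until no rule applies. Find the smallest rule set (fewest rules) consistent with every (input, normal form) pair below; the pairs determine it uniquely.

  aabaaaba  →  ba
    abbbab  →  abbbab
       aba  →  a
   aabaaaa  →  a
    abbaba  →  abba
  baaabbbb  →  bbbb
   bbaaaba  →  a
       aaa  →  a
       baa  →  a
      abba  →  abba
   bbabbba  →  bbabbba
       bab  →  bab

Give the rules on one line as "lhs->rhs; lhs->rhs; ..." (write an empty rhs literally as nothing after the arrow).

  | aabaaaba => baaaba => aaba => ba
  | abbbab
  | aba => a
  | aabaaaa => baaaa => aaa => a

aa->; aba->a; baa->a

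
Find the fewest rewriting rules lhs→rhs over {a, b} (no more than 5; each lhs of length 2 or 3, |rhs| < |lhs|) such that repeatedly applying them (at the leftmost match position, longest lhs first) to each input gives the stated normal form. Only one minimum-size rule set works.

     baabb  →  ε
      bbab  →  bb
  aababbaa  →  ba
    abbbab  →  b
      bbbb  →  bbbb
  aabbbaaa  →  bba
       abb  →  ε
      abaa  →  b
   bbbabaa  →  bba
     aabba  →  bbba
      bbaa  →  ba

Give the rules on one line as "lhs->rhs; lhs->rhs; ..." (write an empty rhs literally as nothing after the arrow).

aa->b; ab->; abb->; baa->a

  | baabb => abb => ε
  | bbab => bb
  | aababbaa => bbabbaa => bbaa => ba
  | abbbab => bab => b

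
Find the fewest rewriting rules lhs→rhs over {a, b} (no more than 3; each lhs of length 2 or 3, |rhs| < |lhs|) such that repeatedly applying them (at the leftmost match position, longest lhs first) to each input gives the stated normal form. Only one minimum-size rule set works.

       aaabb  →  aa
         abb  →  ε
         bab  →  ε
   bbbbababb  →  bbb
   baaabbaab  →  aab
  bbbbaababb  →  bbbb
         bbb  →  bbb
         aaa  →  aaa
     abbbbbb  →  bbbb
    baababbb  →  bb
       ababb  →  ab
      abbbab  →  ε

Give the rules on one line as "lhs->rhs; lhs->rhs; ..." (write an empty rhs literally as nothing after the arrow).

  | aaabb => aa
  | abb => ε
  | bab => ε
  | bbbbababb => bbbabb => bbb

abb->; baa->; bab->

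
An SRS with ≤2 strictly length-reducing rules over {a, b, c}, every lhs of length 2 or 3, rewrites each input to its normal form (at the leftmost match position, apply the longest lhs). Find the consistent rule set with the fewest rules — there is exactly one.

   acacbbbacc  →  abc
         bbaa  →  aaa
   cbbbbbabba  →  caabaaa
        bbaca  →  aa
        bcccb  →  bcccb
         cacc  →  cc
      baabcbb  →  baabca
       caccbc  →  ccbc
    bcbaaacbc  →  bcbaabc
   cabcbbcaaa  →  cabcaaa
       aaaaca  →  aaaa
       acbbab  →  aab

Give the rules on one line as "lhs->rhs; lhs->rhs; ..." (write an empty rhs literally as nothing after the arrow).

  | acacbbbacc => acbbbacc => bbbacc => abacc => abc
  | bbaa => aaa
  | cbbbbbabba => cabbbabba => caababba => caabaaa
  | bbaca => aaca => aa

ac->; bb->a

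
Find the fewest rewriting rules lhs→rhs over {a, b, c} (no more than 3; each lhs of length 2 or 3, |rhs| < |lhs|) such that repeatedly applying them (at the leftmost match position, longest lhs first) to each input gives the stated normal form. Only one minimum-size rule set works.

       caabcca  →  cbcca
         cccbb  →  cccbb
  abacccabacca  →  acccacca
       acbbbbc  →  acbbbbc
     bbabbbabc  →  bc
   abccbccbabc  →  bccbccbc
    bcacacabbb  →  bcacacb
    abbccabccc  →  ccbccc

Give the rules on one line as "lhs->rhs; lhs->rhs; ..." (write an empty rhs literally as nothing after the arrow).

ab->b; abb->; ba->a

  | caabcca => cabcca => cbcca
  | cccbb
  | abacccabacca => bacccabacca => acccabacca => acccbacca => acccacca
  | acbbbbc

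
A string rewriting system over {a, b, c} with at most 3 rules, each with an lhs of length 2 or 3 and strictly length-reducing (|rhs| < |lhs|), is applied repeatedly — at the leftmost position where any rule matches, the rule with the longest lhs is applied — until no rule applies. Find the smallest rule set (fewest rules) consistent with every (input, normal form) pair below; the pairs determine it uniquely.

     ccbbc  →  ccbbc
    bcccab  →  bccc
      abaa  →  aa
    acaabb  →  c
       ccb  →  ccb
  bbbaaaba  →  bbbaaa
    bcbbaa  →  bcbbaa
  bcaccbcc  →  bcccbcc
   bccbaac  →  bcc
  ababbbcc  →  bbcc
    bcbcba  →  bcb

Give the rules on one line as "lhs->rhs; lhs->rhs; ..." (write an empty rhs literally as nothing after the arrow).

ab->; ac->c; cba->

  | ccbbc
  | bcccab => bccc
  | abaa => aa
  | acaabb => caabb => cab => c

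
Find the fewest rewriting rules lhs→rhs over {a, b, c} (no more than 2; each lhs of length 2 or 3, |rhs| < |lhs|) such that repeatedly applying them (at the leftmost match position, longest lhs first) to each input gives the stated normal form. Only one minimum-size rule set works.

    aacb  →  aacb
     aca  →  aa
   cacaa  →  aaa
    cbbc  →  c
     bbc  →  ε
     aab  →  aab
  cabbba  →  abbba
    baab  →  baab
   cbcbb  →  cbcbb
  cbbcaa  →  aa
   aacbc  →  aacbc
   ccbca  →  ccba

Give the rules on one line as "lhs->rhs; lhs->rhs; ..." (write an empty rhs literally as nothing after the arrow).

  | aacb
  | aca => aa
  | cacaa => acaa => aaa
  | cbbc => c

bbc->; ca->a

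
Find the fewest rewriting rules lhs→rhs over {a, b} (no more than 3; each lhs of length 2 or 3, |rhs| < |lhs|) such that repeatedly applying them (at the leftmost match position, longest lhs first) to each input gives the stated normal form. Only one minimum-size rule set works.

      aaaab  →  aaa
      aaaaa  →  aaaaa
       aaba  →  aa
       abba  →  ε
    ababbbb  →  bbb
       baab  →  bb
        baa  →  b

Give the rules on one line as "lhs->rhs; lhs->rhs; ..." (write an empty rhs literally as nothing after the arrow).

ab->; ba->; baa->b

  | aaaab => aaa
  | aaaaa
  | aaba => aa
  | abba => ba => ε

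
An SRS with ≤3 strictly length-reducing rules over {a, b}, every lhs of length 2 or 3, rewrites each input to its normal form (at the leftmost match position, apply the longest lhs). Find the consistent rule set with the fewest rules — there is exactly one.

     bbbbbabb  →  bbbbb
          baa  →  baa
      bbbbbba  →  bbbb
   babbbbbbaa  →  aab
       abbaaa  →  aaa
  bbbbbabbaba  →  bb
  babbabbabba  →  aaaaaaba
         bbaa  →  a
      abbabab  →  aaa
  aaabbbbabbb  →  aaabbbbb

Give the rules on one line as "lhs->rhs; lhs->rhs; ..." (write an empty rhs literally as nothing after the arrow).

bab->aa; bba->

  | bbbbbabb => bbbbb
  | baa
  | bbbbbba => bbbb
  | babbbbbbaa => aabbbbbaa => aabbba => aab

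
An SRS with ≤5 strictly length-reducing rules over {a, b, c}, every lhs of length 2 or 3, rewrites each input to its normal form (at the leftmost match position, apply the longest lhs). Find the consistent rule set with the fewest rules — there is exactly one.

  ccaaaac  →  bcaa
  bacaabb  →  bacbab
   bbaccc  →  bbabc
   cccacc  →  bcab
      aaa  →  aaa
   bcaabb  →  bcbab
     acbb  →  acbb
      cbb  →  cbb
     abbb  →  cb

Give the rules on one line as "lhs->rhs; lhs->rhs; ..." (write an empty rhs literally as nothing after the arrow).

aab->ba; aac->ca; abb->c; cc->b

  | ccaaaac => baaaac => baaca => bcaa
  | bacaabb => bacbab
  | bbaccc => bbabc
  | cccacc => bcacc => bcab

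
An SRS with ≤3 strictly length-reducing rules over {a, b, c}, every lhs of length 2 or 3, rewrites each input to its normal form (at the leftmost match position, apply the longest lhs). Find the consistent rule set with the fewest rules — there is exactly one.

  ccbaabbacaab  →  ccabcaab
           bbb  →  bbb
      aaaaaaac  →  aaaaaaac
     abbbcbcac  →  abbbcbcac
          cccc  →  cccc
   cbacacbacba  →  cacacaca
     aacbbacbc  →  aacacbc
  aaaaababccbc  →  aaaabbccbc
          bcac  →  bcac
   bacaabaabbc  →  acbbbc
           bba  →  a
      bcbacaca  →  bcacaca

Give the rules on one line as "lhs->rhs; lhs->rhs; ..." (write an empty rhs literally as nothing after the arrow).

  | ccbaabbacaab => ccaabbacaab => ccaabacaab => ccabcaab
  | bbb
  | aaaaaaac
  | abbbcbcac

aba->b; ba->a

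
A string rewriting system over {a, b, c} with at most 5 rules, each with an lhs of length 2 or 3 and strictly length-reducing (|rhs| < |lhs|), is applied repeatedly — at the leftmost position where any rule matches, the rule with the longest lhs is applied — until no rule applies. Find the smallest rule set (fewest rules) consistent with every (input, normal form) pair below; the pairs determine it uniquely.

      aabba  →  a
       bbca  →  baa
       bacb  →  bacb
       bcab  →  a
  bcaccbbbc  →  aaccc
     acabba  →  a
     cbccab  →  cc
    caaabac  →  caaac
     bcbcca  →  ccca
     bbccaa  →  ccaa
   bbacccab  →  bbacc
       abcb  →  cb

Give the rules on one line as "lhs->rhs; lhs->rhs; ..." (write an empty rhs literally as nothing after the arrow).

  | aabba => aba => a
  | bbca => baa
  | bacb
  | bcab => aab => a

ab->; bc->c; bca->aa; cab->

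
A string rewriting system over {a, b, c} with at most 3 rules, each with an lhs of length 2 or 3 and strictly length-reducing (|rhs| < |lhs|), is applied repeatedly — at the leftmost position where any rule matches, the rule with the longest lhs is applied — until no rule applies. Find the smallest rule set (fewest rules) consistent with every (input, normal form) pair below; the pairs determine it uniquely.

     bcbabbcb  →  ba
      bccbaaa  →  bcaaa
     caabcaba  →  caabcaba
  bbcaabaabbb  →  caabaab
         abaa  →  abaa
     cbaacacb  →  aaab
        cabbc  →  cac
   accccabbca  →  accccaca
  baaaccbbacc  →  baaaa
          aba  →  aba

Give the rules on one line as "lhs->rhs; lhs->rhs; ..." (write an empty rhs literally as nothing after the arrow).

aac->aa; bb->; cb->

  | bcbabbcb => babbcb => bacb => ba
  | bccbaaa => bcaaa
  | caabcaba
  | bbcaabaabbb => caabaabbb => caabaab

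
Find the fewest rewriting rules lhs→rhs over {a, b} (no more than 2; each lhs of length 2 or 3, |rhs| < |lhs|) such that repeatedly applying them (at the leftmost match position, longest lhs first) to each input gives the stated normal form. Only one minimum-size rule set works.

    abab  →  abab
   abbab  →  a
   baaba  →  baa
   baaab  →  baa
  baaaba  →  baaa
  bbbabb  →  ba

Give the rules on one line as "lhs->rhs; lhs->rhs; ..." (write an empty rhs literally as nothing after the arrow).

  | abab
  | abbab => aab => a
  | baaba => baa
  | baaab => baa

aab->a; bb->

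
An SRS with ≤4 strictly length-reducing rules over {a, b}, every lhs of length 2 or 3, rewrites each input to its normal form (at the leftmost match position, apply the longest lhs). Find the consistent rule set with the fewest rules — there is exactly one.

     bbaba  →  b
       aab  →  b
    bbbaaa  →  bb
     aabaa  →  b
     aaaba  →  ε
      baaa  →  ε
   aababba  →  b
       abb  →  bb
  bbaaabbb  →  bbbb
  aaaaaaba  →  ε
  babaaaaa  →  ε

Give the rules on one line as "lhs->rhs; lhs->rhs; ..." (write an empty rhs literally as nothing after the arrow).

ab->b; ba->; baa->b

  | bbaba => bba => b
  | aab => ab => b
  | bbbaaa => bbba => bb
  | aabaa => abaa => baa => b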